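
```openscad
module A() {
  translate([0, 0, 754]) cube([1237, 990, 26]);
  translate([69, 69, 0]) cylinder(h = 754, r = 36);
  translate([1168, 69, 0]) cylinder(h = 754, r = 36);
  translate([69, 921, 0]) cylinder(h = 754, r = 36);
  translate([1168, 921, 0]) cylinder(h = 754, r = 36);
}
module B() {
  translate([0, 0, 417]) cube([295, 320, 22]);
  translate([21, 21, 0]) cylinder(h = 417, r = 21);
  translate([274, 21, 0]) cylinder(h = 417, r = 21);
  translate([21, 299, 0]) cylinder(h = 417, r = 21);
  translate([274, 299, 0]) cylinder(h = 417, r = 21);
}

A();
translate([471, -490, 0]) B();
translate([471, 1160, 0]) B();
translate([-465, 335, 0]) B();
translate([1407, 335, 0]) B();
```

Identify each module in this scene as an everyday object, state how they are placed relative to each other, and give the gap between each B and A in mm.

A is a table. B is a stool. Four stools sit around the table at the −y, +y, −x, +x sides. The gap between each stool and the table is 170 mm.

Each stool's nearest face is 170 mm from the table's bounding box.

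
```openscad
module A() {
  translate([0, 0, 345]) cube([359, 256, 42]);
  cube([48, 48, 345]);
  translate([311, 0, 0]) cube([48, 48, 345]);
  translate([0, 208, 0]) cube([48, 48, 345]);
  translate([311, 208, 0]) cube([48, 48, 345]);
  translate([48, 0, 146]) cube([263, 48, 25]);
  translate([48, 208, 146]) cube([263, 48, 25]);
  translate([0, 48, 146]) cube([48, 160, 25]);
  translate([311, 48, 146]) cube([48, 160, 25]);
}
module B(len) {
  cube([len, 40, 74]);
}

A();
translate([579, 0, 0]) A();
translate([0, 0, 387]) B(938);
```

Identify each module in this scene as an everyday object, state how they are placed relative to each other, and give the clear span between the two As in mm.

A is a stool. B is a beam. A beam spans the tops of two stools. The clear span between the two stools is 220 mm.

Second stool starts at x = 579; first ends at x = 359; clear span = 579 − 359 = 220 mm.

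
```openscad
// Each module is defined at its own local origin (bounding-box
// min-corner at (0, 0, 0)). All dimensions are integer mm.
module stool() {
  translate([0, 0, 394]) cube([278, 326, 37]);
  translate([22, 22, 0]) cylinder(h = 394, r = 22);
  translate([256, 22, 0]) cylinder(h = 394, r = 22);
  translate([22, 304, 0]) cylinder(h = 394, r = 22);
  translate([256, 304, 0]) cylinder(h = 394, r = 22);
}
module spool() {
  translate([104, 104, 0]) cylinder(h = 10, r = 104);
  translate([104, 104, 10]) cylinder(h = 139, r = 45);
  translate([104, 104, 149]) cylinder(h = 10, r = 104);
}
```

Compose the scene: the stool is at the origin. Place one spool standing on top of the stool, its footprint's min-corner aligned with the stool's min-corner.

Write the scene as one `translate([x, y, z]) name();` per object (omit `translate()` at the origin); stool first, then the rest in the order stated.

stool();
translate([0, 0, 431]) spool();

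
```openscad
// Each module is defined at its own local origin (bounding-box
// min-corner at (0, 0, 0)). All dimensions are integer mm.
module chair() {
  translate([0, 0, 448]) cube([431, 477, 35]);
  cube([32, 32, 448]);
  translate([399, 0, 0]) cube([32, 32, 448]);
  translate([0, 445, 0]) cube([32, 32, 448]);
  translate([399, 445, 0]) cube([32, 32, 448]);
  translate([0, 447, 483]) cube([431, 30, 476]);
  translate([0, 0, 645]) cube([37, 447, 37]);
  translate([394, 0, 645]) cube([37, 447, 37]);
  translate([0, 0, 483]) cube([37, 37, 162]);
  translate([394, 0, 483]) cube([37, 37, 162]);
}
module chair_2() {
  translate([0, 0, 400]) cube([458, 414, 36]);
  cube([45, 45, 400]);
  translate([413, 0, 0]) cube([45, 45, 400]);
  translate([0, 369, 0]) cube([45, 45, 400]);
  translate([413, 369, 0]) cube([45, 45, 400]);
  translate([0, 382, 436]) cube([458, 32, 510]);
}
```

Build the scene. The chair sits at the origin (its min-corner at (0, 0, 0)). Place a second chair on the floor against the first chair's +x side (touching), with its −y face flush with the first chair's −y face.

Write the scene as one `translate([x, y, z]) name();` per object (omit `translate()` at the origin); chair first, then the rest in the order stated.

chair();
translate([431, 0, 0]) chair_2();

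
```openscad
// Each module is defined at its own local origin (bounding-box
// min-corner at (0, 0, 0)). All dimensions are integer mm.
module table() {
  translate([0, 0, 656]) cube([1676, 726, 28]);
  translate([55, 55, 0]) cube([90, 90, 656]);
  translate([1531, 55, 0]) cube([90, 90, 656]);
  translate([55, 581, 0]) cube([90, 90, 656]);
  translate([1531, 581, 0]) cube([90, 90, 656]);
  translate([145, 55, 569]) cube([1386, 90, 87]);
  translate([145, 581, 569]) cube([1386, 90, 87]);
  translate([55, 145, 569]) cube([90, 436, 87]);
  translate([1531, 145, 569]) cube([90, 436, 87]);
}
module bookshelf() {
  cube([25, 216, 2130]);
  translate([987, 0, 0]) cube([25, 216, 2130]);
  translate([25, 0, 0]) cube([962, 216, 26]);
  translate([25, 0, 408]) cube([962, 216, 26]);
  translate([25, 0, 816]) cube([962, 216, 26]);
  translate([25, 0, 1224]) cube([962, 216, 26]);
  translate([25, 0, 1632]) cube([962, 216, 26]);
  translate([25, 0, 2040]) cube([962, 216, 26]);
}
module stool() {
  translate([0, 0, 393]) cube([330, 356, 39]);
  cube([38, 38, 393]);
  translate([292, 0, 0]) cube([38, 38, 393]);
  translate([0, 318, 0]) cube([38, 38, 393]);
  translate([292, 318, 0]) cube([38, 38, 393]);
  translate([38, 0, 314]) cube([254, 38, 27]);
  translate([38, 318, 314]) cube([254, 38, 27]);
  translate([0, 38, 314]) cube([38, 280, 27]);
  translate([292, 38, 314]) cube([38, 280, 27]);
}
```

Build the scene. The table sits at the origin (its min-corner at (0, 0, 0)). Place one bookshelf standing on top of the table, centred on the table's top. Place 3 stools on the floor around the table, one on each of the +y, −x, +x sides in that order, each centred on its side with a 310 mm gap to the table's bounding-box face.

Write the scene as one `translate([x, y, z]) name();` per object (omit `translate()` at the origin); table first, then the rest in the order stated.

table();
translate([332, 255, 684]) bookshelf();
translate([673, 1036, 0]) stool();
translate([-640, 185, 0]) stool();
translate([1986, 185, 0]) stool();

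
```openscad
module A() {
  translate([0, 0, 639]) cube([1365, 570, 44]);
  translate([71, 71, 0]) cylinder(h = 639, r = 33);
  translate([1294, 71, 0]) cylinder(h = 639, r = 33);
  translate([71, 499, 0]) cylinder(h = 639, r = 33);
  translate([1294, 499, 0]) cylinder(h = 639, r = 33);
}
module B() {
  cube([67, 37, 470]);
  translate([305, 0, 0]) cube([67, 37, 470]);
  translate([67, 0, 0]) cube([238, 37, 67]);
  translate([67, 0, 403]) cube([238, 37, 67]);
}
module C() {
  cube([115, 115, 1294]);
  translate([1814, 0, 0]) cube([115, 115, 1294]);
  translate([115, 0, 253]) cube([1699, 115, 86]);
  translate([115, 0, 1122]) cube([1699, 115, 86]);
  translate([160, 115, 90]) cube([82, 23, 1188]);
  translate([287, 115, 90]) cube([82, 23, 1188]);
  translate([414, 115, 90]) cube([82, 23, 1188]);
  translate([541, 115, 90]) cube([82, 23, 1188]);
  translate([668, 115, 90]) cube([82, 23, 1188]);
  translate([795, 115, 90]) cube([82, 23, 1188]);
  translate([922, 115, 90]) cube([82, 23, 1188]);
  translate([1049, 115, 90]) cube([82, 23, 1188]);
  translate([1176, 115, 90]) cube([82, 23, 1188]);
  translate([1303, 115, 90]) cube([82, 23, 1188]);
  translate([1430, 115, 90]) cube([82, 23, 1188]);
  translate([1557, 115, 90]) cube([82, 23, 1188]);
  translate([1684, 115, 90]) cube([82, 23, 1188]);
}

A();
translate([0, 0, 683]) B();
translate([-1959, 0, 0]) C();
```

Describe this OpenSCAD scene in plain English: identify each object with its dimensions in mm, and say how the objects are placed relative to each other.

A is a table with a 1365×570 mm rectangular top, 44 mm thick, top surface at z = 683 mm, supported by four round legs of 66 mm diameter, each leg's bounding box inset 38 mm from the nearest pair of top edges, running from the floor.

B is a rectangular picture frame lying in the x–z plane (depth along y). The opening is 238 mm wide (x) by 336 mm tall (z), surrounded by a border 67 mm wide on all four sides. The frame is 37 mm deep and is made of two full-height vertical stiles with two horizontal rails fitted between them.

C is a fence section. Two 115×115 mm posts, 1294 mm tall, stand on the floor with a clear span of 1699 mm between their inner faces. Two horizontal rails of 115×86 mm section span the gap between the posts with their undersides at z = 253 mm and z = 1122 mm, flush with the posts' −y face. 13 pickets, each 82 mm wide, 23 mm thick and 1188 mm tall, are fixed to the +y face of the rails with their bottoms at z = 90 mm, evenly spaced across the span with equal gaps (rounded down to the nearest mm) at the −x end and between each pair — any rounding remainder accumulates at the +x end.

The picture frame is on top of the table. The fence section is on the floor beside the table on its −x side.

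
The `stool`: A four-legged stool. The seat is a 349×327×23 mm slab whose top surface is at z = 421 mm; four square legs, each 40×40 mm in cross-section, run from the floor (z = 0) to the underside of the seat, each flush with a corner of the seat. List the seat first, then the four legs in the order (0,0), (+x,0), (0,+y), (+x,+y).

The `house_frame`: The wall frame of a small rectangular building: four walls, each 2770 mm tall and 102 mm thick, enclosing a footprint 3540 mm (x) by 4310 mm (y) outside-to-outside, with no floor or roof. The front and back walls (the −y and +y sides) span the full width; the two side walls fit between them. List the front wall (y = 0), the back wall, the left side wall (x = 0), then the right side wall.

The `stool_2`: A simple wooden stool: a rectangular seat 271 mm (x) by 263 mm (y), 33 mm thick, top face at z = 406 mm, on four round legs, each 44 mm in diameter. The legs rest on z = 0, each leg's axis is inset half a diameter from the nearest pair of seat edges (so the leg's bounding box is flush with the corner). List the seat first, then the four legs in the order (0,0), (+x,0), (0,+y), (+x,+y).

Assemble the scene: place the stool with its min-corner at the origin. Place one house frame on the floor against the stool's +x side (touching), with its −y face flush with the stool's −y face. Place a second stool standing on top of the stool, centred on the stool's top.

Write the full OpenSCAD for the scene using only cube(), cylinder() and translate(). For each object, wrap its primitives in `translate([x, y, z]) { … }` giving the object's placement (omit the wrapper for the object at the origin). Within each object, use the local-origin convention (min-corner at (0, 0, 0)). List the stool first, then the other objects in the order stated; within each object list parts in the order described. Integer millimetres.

translate([0, 0, 398]) cube([349, 327, 23]);
cube([40, 40, 398]);
translate([309, 0, 0]) cube([40, 40, 398]);
translate([0, 287, 0]) cube([40, 40, 398]);
translate([309, 287, 0]) cube([40, 40, 398]);
translate([349, 0, 0]) {
  cube([3540, 102, 2770]);
  translate([0, 4208, 0]) cube([3540, 102, 2770]);
  translate([0, 102, 0]) cube([102, 4106, 2770]);
  translate([3438, 102, 0]) cube([102, 4106, 2770]);
}
translate([39, 32, 421]) {
  translate([0, 0, 373]) cube([271, 263, 33]);
  translate([22, 22, 0]) cylinder(h = 373, r = 22);
  translate([249, 22, 0]) cylinder(h = 373, r = 22);
  translate([22, 241, 0]) cylinder(h = 373, r = 22);
  translate([249, 241, 0]) cylinder(h = 373, r = 22);
}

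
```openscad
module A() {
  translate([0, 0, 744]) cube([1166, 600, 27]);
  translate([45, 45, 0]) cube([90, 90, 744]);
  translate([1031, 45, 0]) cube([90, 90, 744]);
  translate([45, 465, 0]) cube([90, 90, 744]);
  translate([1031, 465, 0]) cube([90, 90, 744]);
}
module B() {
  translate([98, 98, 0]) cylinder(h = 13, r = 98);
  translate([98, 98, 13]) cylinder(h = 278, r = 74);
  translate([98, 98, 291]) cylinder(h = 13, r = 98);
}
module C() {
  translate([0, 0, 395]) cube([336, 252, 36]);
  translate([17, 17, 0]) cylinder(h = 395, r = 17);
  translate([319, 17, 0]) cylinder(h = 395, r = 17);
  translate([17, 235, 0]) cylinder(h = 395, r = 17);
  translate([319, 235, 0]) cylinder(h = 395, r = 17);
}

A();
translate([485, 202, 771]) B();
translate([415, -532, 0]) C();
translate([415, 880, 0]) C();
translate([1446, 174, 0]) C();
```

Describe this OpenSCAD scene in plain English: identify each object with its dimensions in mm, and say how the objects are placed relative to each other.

A is a rectangular dining table. The top is 1166×600×27 mm with its upper surface at z = 771 mm. It stands on four 90×90 mm square legs, each inset 45 mm from the nearest pair of top edges, running from the floor to the underside of the top.

B is a spool: two coaxial disc flanges of radius 98 mm and thickness 13 mm, joined by a core cylinder of radius 74 mm and height 278 mm. The lower flange rests on z = 0 and the three cylinders share a vertical axis.

C is a four-legged stool. The seat is 336×252 mm, 36 mm thick, top at z = 431 mm. It stands on four round legs, each 34 mm in diameter, from z = 0 to the seat underside, each leg's axis is inset half a diameter from the nearest pair of seat edges (so the leg's bounding box is flush with the corner).

The spool is on top of the table, centred. Three stools sit around the table at the −y, +y, +x sides.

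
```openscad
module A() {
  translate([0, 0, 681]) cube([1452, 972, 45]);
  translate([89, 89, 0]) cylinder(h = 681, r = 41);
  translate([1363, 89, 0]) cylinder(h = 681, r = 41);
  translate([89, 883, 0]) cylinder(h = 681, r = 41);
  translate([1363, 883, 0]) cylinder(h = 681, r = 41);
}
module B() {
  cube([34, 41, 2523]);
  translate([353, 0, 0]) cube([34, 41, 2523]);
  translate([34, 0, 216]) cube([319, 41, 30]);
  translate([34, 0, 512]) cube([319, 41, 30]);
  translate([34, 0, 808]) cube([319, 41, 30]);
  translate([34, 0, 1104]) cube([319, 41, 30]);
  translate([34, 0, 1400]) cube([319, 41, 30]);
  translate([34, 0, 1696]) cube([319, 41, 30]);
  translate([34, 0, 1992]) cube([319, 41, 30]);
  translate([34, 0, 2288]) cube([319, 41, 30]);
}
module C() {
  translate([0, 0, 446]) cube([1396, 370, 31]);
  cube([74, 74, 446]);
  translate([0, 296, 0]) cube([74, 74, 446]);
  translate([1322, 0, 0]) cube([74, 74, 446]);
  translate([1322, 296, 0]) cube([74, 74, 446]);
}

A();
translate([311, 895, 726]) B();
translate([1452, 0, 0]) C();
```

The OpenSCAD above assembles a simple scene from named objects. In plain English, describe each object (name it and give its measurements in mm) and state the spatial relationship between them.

A is a table with a 1452×972 mm rectangular top, 45 mm thick, top surface at z = 726 mm, supported by four round legs of 82 mm diameter, each leg's bounding box inset 48 mm from the nearest pair of top edges, running from the floor.

B is a wooden ladder with two side rails of 34×41 mm section and 2523 mm height, set 387 mm apart overall. Between them run 8 rectangular rungs (41 mm deep, 30 mm thick), front faces flush with the rails' −y face. The bottom of the first rung is 216 mm above the floor and each subsequent rung is 296 mm higher than the one below.

C is a long wooden bench with a 1396 mm (x) × 370 mm (y) seat, 31 mm thick, its top surface 477 mm above the floor. Four 74 mm square legs at the seat corners, flush with the edges, run from z = 0 to the seat underside.

The ladder is on top of the table. The bench is against the table's +x side, with their −y faces flush.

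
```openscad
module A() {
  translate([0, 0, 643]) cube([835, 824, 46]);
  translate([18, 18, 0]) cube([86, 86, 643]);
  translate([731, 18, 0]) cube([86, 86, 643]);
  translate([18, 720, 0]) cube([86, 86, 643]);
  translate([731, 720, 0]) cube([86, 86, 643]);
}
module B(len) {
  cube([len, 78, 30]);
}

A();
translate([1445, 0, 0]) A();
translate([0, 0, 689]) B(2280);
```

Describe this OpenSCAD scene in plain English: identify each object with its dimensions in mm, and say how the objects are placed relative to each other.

A is a table: top 835 mm (x) × 824 mm (y), 46 mm thick, upper face at z = 689 mm, on four 86×86 mm square legs, each inset 18 mm from the nearest pair of top edges, running from z = 0 to the bottom of the top.

B is a rectangular beam 2280 mm long (x), 78 mm deep (y), 30 mm thick (z).

The beam spans the tops of two tables placed 610 mm apart, resting at z = 689 mm.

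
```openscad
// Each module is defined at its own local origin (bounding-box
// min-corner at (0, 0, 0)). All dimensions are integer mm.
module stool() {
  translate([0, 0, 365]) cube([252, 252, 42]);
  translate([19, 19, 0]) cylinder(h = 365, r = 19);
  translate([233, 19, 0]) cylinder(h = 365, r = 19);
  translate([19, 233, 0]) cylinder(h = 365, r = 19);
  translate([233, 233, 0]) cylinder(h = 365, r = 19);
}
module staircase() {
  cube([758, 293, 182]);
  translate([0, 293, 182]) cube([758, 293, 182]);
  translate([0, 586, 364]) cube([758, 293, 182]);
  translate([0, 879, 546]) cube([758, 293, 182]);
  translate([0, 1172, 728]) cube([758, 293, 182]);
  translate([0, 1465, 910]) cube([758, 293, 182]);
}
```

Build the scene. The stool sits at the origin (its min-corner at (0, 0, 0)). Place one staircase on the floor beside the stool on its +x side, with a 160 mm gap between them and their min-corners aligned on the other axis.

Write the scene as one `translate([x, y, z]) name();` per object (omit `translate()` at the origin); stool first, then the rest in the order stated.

stool();
translate([412, 0, 0]) staircase();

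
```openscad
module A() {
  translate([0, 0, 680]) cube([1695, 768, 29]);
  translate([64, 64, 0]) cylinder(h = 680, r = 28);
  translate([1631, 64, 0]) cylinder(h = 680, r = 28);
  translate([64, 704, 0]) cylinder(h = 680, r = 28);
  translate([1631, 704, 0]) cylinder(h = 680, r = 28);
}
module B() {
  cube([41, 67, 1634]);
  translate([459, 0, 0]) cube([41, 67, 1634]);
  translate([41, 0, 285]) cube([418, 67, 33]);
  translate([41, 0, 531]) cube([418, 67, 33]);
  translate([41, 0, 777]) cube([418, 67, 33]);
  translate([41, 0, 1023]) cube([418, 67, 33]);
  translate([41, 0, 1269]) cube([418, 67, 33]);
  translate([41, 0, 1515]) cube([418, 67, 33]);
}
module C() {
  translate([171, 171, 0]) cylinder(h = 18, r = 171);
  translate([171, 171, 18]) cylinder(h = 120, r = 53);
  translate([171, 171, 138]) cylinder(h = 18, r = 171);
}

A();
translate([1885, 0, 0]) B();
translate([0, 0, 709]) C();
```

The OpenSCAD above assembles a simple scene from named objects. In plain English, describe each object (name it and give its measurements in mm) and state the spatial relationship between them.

A is a table with a 1695×768 mm rectangular top, 29 mm thick, top surface at z = 709 mm, supported by four round legs of 56 mm diameter, each leg's bounding box inset 36 mm from the nearest pair of top edges, running from the floor.

B is a wooden ladder with two side rails of 41×67 mm section and 1634 mm height, set 500 mm apart overall. Between them run 6 rectangular rungs (67 mm deep, 33 mm thick), front faces flush with the rails' −y face. The bottom of the first rung is 285 mm above the floor and each subsequent rung is 246 mm higher than the one below.

C is a spool: two coaxial disc flanges of radius 171 mm and thickness 18 mm, joined by a core cylinder of radius 53 mm and height 120 mm. The lower flange rests on z = 0 and the three cylinders share a vertical axis.

The ladder is on the floor beside the table on its +x side. The spool is on top of the table.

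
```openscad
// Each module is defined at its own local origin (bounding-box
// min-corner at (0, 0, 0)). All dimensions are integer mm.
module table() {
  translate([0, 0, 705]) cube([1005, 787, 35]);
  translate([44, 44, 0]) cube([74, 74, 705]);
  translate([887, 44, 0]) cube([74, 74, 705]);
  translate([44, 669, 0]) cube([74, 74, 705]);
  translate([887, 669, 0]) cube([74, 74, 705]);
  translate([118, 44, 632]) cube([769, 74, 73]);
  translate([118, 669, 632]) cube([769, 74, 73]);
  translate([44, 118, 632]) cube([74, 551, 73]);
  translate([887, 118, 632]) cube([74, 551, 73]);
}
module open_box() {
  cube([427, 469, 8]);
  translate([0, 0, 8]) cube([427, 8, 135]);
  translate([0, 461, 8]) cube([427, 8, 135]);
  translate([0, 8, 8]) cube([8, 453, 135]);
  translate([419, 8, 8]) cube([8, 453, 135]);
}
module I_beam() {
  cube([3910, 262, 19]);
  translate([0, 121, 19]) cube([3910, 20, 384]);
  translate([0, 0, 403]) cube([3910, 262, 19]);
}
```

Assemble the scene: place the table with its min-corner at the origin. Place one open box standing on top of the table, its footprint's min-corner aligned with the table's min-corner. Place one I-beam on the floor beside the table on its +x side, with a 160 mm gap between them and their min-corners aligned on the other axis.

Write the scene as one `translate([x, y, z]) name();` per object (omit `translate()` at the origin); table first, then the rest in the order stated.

table();
translate([0, 0, 740]) open_box();
translate([1165, 0, 0]) I_beam();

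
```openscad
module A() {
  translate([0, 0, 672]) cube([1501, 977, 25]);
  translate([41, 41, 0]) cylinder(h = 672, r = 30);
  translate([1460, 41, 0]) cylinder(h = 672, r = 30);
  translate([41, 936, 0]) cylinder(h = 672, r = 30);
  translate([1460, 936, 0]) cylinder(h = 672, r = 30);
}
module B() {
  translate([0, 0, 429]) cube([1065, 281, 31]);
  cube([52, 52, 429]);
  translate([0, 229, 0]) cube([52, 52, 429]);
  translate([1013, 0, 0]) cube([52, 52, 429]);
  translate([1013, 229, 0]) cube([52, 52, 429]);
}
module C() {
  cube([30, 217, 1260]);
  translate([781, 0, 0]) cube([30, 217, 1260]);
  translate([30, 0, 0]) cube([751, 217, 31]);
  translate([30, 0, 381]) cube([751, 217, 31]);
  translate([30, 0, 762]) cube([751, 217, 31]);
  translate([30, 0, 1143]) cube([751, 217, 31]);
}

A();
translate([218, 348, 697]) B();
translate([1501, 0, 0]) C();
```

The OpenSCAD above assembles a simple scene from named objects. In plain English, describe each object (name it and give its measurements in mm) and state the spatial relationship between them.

A is a rectangular dining table. The top is 1501×977×25 mm with its upper surface at z = 697 mm. It stands on four round legs of 60 mm diameter, each leg's bounding box inset 11 mm from the nearest pair of top edges, running from the floor to the underside of the top.

B is a long wooden bench with a 1065 mm (x) × 281 mm (y) seat, 31 mm thick, its top surface 460 mm above the floor. Four 52 mm square legs at the seat corners, flush with the edges, run from z = 0 to the seat underside.

C is an open bookshelf. Two side panels, each 30 mm thick, 217 mm deep and 1260 mm tall, stand 811 mm apart (outside-to-outside). Between them sit 4 shelves, each 31 mm thick and 217 mm deep, spanning the full gap between the sides. The bottom shelf rests on the floor (its underside at z = 0) and the clear gap between one shelf's top and the next shelf's underside is 350 mm.

The bench is on top of the table, centred. The bookshelf is against the table's +x side, with their −y faces flush.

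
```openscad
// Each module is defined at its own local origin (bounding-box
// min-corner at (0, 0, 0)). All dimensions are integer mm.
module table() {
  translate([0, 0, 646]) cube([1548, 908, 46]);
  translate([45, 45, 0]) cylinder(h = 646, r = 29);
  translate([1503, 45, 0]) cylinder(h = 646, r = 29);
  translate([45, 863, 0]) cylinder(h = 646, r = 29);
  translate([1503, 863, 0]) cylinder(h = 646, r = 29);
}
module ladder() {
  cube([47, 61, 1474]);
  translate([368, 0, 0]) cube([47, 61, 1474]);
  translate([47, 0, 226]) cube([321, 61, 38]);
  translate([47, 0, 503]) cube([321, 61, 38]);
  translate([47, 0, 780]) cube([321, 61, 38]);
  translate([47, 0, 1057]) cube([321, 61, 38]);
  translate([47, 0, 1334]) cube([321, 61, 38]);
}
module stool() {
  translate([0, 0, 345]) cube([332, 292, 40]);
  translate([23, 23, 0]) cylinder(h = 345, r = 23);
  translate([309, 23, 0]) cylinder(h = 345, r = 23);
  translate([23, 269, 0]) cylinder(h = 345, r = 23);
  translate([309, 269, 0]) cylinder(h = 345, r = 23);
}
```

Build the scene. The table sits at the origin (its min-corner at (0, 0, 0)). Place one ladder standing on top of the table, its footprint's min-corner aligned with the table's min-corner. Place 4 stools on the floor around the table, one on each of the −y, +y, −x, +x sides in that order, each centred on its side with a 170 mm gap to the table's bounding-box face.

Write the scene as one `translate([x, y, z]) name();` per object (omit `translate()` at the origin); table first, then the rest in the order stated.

table();
translate([0, 0, 692]) ladder();
translate([608, -462, 0]) stool();
translate([608, 1078, 0]) stool();
translate([-502, 308, 0]) stool();
translate([1718, 308, 0]) stool();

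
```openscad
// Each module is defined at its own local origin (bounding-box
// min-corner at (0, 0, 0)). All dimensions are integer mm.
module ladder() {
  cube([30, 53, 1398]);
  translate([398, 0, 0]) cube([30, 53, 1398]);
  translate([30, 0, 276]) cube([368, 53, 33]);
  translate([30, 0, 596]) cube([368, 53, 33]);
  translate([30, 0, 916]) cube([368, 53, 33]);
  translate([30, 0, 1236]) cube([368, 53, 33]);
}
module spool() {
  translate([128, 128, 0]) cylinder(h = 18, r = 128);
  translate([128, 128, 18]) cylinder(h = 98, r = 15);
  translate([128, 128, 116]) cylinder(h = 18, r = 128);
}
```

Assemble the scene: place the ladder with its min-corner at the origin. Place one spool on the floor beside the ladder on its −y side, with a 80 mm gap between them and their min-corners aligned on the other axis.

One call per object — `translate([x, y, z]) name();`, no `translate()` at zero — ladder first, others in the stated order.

ladder();
translate([0, -336, 0]) spool();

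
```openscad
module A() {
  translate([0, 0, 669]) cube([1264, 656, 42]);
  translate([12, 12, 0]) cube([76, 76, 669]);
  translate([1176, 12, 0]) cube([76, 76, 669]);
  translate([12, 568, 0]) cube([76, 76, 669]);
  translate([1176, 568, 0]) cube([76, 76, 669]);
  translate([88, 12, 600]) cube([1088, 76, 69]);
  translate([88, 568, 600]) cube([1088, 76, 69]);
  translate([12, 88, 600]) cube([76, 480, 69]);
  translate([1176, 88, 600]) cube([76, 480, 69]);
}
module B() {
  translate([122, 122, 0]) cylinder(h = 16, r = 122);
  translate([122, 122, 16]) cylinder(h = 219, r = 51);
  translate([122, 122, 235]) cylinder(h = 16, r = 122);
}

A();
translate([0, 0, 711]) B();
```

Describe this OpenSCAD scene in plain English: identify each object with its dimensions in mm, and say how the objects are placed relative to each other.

A is a rectangular dining table. The top is 1264×656×42 mm with its upper surface at z = 711 mm. It stands on four 76×76 mm square legs, each inset 12 mm from the nearest pair of top edges, running from the floor to the underside of the top. Four apron rails, 76 mm thick and 69 mm tall, run between adjacent legs with their top edges flush with the underside of the top and their outer faces flush with the legs' outer faces.

B is a spool: two coaxial disc flanges of radius 122 mm and thickness 16 mm, joined by a core cylinder of radius 51 mm and height 219 mm. The lower flange rests on z = 0 and the three cylinders share a vertical axis.

The spool is on top of the table.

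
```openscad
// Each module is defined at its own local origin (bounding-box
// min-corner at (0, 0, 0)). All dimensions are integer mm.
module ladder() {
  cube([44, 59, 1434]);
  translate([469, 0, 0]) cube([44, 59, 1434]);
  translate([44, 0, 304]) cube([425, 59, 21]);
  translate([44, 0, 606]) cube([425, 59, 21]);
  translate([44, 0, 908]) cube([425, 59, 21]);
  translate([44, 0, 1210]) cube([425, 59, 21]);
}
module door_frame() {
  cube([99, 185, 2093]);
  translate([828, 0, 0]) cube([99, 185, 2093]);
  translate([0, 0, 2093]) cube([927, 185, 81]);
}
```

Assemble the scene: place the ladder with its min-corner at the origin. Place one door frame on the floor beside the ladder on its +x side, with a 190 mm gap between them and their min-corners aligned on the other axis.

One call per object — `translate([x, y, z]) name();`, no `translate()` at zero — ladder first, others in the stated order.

ladder();
translate([703, 0, 0]) door_frame();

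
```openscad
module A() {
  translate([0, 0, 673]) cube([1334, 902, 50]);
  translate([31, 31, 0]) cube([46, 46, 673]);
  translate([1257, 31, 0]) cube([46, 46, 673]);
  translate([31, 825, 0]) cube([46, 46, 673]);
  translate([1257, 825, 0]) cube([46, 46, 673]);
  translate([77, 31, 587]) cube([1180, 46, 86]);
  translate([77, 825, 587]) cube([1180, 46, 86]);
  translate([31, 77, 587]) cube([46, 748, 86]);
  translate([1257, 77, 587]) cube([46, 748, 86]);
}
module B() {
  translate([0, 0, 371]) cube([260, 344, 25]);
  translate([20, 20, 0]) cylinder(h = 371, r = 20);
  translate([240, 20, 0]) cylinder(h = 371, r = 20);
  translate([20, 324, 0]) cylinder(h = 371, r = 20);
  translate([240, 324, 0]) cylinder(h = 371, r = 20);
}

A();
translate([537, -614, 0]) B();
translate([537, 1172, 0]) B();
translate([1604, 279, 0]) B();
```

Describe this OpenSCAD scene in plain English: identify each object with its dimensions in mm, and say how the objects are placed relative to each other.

A is a table: top 1334 mm (x) × 902 mm (y), 50 mm thick, upper face at z = 723 mm, on four 46×46 mm square legs, each inset 31 mm from the nearest pair of top edges, running from z = 0 to the bottom of the top. Four apron rails, 46 mm thick and 86 mm tall, run between adjacent legs with their top edges flush with the underside of the top and their outer faces flush with the legs' outer faces.

B is a four-legged stool. The seat is a 260×344×25 mm slab whose top surface is at z = 396 mm; four round legs, each 40 mm in diameter, run from the floor (z = 0) to the underside of the seat, each leg's axis is inset half a diameter from the nearest pair of seat edges (so the leg's bounding box is flush with the corner).

Three stools sit around the table at the −y, +y, +x sides.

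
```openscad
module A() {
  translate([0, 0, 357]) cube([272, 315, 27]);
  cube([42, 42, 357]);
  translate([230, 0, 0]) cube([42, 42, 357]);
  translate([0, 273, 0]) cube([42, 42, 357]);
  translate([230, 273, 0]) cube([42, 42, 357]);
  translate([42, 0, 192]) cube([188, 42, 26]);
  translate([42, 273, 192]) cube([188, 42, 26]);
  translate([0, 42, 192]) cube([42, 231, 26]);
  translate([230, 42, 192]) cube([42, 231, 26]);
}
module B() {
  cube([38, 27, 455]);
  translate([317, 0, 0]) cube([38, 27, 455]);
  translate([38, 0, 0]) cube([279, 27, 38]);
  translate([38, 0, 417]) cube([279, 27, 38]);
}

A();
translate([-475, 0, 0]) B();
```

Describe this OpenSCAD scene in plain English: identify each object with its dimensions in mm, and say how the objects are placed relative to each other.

A is a four-legged stool. The seat is a 272×315×27 mm slab whose top surface is at z = 384 mm; four square legs, each 42×42 mm in cross-section, run from the floor (z = 0) to the underside of the seat, each flush with a corner of the seat. Four stretchers, 42 mm wide and 26 mm tall, connect adjacent legs with their undersides at z = 192 mm, each running between the inner faces of the legs it joins and aligned with the legs' outer faces on the other axis.

B is a rectangular picture frame lying in the x–z plane (depth along y). The opening is 279 mm wide (x) by 379 mm tall (z), surrounded by a border 38 mm wide on all four sides. The frame is 27 mm deep and is made of two full-height vertical stiles with two horizontal rails fitted between them.

The picture frame is on the floor beside the stool on its −x side.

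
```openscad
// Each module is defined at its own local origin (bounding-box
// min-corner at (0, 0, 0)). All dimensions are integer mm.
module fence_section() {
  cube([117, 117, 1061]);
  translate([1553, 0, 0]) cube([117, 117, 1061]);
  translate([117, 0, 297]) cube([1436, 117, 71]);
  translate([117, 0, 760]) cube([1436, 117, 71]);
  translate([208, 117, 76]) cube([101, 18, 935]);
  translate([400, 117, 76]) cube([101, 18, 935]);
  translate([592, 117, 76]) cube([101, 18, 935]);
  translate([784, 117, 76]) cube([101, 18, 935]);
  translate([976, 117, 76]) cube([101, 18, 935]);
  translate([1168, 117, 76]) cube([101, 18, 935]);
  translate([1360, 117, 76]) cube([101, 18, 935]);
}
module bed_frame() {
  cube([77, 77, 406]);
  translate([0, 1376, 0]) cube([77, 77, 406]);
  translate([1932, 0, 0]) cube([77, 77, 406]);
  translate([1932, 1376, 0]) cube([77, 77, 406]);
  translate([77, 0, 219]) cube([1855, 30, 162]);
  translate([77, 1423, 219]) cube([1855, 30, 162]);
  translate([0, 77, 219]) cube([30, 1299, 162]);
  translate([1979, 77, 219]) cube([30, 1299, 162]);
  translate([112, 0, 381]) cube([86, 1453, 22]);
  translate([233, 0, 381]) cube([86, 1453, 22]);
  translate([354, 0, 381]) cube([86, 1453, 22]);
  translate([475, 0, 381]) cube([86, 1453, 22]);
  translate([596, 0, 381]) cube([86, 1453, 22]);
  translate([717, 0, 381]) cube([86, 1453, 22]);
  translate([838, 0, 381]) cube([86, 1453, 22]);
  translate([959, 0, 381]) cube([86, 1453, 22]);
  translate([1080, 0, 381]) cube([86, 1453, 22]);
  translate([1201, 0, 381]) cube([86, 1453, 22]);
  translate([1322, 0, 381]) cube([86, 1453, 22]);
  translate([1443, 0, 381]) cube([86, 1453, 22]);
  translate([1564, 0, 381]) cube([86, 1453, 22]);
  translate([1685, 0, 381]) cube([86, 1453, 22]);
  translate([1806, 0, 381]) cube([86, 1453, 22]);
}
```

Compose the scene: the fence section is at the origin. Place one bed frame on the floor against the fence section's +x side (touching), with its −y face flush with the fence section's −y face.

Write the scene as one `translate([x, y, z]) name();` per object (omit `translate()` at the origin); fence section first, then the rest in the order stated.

fence_section();
translate([1670, 0, 0]) bed_frame();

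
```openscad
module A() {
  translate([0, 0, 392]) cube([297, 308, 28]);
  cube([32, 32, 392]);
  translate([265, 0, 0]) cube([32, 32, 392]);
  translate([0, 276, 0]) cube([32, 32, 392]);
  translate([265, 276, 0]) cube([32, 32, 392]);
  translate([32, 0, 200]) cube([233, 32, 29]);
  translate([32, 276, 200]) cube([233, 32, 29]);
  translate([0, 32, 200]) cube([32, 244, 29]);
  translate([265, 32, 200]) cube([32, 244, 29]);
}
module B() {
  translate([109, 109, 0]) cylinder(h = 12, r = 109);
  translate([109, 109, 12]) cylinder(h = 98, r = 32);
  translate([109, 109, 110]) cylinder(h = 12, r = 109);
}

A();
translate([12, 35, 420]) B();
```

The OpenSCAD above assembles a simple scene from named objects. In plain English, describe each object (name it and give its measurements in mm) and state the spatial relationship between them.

A is a four-legged stool. The seat is a 297×308×28 mm slab whose top surface is at z = 420 mm; four square legs, each 32×32 mm in cross-section, run from the floor (z = 0) to the underside of the seat, each flush with a corner of the seat. Four stretchers, 32 mm wide and 29 mm tall, connect adjacent legs with their undersides at z = 200 mm, each running between the inner faces of the legs it joins and aligned with the legs' outer faces on the other axis.

B is a spool: two coaxial disc flanges of radius 109 mm and thickness 12 mm, joined by a core cylinder of radius 32 mm and height 98 mm. The lower flange rests on z = 0 and the three cylinders share a vertical axis.

The spool is on top of the stool.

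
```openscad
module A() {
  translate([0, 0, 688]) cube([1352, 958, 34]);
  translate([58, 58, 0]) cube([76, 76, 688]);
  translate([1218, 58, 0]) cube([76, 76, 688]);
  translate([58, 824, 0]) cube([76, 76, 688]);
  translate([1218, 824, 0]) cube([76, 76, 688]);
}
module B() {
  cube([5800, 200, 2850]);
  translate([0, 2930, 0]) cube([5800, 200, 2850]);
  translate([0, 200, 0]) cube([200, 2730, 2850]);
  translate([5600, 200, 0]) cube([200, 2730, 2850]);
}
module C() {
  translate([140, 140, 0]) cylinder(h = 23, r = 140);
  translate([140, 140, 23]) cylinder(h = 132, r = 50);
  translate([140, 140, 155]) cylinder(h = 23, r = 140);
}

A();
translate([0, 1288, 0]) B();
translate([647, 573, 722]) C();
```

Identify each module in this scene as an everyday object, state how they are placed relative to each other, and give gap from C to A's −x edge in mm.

The spool's min-x is at 647; the table's min-x is 0; gap = 647 mm.

A is a table. B is a house frame. C is a spool. The house frame is on the floor beside the table on its +y side. The spool is on top of the table. The gap from the spool to the table's −x edge is 647 mm.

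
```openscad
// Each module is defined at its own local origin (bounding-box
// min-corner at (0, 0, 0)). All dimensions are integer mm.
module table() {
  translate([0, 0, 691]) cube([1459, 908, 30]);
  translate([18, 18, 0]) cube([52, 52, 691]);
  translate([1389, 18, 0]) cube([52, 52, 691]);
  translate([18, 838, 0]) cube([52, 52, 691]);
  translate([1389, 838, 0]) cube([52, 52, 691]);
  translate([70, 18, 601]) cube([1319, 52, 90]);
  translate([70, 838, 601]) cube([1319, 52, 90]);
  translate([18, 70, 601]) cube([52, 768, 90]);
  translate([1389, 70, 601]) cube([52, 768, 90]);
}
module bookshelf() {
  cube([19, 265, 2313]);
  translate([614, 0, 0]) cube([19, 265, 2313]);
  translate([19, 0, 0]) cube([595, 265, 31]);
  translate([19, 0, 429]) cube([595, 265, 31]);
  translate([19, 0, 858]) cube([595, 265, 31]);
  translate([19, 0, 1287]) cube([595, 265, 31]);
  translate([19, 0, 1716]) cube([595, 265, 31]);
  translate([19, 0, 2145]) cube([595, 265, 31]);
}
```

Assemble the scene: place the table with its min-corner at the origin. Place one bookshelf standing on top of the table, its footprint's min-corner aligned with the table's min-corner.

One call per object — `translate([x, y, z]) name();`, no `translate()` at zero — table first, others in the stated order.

table();
translate([0, 0, 721]) bookshelf();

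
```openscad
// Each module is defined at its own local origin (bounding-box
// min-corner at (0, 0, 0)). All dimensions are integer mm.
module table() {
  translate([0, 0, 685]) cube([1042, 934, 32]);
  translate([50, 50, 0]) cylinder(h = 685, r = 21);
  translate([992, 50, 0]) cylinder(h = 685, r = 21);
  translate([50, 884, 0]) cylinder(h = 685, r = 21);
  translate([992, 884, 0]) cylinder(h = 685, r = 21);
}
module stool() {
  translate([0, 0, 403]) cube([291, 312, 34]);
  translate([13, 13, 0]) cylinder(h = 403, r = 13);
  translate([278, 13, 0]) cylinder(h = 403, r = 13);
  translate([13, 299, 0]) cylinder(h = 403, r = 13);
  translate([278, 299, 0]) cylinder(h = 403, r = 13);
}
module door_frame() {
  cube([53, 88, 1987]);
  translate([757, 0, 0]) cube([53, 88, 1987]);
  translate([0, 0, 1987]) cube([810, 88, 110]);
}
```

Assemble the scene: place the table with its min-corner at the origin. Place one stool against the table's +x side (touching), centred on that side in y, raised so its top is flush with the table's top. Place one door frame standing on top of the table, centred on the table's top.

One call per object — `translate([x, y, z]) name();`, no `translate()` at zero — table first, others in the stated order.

table();
translate([1042, 311, 280]) stool();
translate([116, 423, 717]) door_frame();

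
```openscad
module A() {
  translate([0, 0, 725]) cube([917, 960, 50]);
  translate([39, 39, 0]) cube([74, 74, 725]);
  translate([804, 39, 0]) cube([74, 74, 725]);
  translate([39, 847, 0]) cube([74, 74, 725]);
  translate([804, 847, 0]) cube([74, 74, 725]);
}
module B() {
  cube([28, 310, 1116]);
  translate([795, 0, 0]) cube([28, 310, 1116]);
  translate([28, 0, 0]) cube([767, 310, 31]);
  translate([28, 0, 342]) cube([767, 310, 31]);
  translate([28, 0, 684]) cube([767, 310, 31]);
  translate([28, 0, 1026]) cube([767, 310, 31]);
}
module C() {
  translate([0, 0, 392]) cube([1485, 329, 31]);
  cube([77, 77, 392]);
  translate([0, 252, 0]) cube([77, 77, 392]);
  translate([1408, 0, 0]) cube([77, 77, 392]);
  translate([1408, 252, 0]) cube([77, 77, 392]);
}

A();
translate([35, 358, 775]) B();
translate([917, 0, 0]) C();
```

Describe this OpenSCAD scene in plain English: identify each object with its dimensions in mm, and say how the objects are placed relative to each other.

A is a rectangular dining table. The top is 917×960×50 mm with its upper surface at z = 775 mm. It stands on four 74×74 mm square legs, each inset 39 mm from the nearest pair of top edges, running from the floor to the underside of the top.

B is a bookshelf 823 mm wide overall, 310 mm deep and 1116 mm tall. The two sides are 28 mm thick vertical panels. 4 horizontal shelves of 31 mm thickness span between the inner faces of the sides; the lowest shelf sits on the floor and shelves are stacked with a clear vertical gap of 311 mm between each pair.

C is a bench: a 1485×329 mm seat slab, 31 mm thick, top at z = 423 mm, on four 77×77 mm square legs flush with the seat corners and standing on z = 0.

The bookshelf is on top of the table. The bench is against the table's +x side, with their −y faces flush.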